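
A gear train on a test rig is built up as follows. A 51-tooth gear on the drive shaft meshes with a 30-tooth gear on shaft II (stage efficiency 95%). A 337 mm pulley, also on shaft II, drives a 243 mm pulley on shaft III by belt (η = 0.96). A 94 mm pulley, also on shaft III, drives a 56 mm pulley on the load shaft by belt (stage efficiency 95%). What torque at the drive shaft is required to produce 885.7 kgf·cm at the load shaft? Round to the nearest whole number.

4046 kgf·cm

Overall ratio R = 0.58824 × 0.72107 × 0.59574 = 0.25269; overall efficiency η = 0.95 × 0.96 × 0.95 = 0.8664.
Input torque = output torque / (R × η) = 885.7 / (0.25269 × 0.8664) = 4045.6 kgf·cm.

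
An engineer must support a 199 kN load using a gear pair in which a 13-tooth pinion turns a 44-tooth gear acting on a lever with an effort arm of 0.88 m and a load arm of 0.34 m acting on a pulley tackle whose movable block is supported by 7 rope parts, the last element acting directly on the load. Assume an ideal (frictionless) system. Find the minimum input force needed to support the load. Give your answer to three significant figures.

Gear pair MA = 44/13 = 3.3846.
Lever MA = effort arm / load arm = 0.88/0.34 = 2.5882.
Block-and-tackle MA = number of supporting rope parts = 7.
Combined ideal MA = 3.3846 × 2.5882 × 7 = 61.321.
Effort = load / MA = 199 / 61.321 = 3.2452 kN.

3.25 kN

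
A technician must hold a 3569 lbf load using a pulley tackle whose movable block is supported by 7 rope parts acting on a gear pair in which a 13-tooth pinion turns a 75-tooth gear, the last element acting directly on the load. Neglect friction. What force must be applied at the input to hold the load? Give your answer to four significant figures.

88.38 lbf

Block-and-tackle MA = number of supporting rope parts = 7.
Gear pair MA = 75/13 = 5.7692.
Combined ideal MA = 7 × 5.7692 = 40.385.
Effort = load / MA = 3569 / 40.385 = 88.375 lbf.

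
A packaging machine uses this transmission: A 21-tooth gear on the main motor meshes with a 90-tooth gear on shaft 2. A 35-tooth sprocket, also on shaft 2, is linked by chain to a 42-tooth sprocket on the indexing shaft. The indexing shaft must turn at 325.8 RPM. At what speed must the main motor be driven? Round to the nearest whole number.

1676 RPM

Overall ratio R = 4.2857 × 1.2 = 5.1429.
Required input speed = output speed × R = 325.8 × 5.1429 = 1675.5 RPM.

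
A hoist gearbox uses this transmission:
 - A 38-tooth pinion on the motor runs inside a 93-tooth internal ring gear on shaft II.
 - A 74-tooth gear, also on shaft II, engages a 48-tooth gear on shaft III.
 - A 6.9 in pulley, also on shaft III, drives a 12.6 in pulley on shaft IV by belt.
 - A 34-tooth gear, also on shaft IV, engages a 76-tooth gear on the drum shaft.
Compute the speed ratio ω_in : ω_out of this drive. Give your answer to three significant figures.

6.48

Each stage contributes driven/driver: internal gear 93/38 = 2.4474, gear mesh 48/74 = 0.64865, belt 12.6/6.9 = 1.8261, gear mesh 76/34 = 2.2353.
Overall: 2.4474 × 0.64865 × 1.8261 × 2.2353 = 6.4799.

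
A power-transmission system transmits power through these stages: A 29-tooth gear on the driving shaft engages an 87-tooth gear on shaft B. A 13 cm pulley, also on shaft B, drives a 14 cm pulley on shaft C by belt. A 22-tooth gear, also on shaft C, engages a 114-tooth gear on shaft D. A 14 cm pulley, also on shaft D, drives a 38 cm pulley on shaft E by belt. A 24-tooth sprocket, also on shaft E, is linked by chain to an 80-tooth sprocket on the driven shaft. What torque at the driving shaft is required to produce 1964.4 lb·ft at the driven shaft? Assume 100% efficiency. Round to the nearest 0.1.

13.0 lb·ft

Overall ratio R = 3 × 1.0769 × 5.1818 × 2.7143 × 3.3333 = 151.47.
Input torque = output torque / R = 1964.4 / 151.47 = 12.969 lb·ft.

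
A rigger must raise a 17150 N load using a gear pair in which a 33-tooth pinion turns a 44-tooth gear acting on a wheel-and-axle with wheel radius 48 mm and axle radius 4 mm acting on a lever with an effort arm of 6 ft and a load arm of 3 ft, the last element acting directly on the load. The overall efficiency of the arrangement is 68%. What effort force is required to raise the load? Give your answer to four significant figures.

788.1 N

Gear pair MA = 44/33 = 1.3333.
Wheel-and-axle MA = R/r = 48/4 = 12.
Lever MA = effort arm / load arm = 6/3 = 2.
Combined ideal MA = 1.3333 × 12 × 2 = 32.
Actual MA = 32 × 0.68 = 21.76.
Effort = load / actual MA = 17150 / 21.76 = 788.14 N.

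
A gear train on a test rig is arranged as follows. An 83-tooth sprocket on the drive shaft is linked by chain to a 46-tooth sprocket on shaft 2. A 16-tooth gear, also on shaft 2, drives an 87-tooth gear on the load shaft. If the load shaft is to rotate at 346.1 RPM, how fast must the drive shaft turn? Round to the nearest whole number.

Overall ratio R = 0.55422 × 5.4375 = 3.0136.
Required input speed = output speed × R = 346.1 × 3.0136 = 1043 RPM.

1043 RPM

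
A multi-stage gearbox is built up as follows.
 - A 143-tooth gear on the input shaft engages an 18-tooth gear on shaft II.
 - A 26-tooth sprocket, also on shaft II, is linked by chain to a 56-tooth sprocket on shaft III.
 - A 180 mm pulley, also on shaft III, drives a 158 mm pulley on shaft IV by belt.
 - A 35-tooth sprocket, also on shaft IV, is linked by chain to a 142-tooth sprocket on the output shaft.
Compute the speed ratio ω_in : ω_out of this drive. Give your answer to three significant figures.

Each stage contributes driven/driver: gear mesh 18/143 = 0.12587, chain 56/26 = 2.1538, belt 158/180 = 0.87778, chain 142/35 = 4.0571.
Overall: 0.12587 × 2.1538 × 0.87778 × 4.0571 = 0.96551.

0.966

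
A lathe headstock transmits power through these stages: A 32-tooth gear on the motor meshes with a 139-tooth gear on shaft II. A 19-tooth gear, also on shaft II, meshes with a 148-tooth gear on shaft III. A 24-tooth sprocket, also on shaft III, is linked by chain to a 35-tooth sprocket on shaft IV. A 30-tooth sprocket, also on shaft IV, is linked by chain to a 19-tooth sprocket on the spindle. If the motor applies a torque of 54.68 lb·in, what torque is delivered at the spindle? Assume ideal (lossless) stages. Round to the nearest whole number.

gear mesh 139/32 = 4.3438 → τ = 54.68·4.3438 = 237.52 lb·in
gear mesh 148/19 = 7.7895 → τ = 237.52·7.7895 = 1850.1 lb·in
chain 35/24 = 1.4583 → τ = 1850.1·1.4583 = 2698.1 lb·in
chain 19/30 = 0.63333 → τ = 2698.1·0.63333 = 1708.8 lb·in

1709 lb·in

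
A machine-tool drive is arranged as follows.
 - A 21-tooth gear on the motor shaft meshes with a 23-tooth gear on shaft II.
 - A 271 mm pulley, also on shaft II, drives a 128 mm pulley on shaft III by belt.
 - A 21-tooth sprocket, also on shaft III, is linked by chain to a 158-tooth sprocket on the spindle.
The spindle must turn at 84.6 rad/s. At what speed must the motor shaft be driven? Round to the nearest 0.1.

329.3 rad/s

Overall ratio R = 1.0952 × 0.47232 × 7.5238 = 3.8921.
Required input speed = output speed × R = 84.6 × 3.8921 = 329.27 rad/s.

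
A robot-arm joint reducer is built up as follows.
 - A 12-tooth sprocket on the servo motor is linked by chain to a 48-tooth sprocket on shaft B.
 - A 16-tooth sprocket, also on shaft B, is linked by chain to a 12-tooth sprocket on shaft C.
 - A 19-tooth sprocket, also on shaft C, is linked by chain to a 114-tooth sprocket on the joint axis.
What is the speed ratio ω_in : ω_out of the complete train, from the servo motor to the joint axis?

18

Each stage contributes driven/driver: chain 48/12 = 4, chain 12/16 = 0.75, chain 114/19 = 6.
Overall: 4 × 0.75 × 6 = 18.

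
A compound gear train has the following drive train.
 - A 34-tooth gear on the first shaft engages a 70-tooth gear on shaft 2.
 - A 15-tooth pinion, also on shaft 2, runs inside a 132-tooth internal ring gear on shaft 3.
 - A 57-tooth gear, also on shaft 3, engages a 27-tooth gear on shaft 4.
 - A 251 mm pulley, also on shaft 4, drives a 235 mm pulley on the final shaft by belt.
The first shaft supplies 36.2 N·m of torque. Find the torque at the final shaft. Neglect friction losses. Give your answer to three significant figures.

291 N·m

Gear mesh: ratio = 70/34 = 2.0588; torque at shaft 2 = 36.2 × 2.0588 = 74.529 N·m.
Internal gear: ratio = 132/15 = 8.8; torque at shaft 3 = 74.529 × 8.8 = 655.86 N·m.
Gear mesh: ratio = 27/57 = 0.47368; torque at shaft 4 = 655.86 × 0.47368 = 310.67 N·m.
Belt: ratio = 235/251 = 0.93625; torque at the final shaft = 310.67 × 0.93625 = 290.87 N·m.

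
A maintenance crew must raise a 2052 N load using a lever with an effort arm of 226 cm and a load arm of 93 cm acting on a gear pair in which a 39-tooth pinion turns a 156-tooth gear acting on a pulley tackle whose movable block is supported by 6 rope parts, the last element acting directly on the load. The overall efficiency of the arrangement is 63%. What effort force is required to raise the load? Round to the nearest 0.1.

Lever MA = effort arm / load arm = 226/93 = 2.4301.
Gear pair MA = 156/39 = 4.
Block-and-tackle MA = number of supporting rope parts = 6.
Combined ideal MA = 2.4301 × 4 × 6 = 58.323.
Actual MA = 58.323 × 0.63 = 36.743.
Effort = load / actual MA = 2052 / 36.743 = 55.847 N.

55.8 N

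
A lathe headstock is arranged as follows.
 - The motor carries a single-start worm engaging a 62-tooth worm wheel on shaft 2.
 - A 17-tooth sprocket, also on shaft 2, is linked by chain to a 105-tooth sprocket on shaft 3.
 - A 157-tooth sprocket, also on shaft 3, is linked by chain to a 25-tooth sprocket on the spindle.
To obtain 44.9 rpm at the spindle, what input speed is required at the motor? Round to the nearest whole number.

Overall ratio R = 62 × 6.1765 × 0.15924 = 60.978.
Required input speed = output speed × R = 44.9 × 60.978 = 2737.9 rpm.

2738 rpm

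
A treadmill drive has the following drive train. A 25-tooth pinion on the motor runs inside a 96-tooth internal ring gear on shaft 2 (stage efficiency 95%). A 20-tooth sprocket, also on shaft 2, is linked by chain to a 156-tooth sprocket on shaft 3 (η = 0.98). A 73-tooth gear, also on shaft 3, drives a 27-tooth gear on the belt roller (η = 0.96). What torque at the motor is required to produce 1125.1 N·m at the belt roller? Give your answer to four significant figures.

113.6 N·m

Overall ratio R = 3.84 × 7.8 × 0.36986 = 11.078; overall efficiency η = 0.95 × 0.98 × 0.96 = 0.8938.
Input torque = output torque / (R × η) = 1125.1 / (11.078 × 0.8938) = 113.63 N·m.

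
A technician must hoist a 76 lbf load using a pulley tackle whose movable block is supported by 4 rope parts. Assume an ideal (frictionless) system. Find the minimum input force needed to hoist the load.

19 lbf

Block-and-tackle MA = number of supporting rope parts = 4.
Effort = load / MA = 76 / 4 = 19 lbf.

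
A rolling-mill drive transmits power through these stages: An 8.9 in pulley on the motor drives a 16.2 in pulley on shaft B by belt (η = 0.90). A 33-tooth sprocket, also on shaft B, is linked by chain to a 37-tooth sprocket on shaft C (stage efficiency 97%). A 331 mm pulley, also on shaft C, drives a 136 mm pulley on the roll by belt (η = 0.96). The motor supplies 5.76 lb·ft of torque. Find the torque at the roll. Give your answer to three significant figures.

belt 16.2/8.9 = 1.8202 → τ = 5.76·1.8202·0.90 = 9.436 lb·ft
chain 37/33 = 1.1212 → τ = 9.436·1.1212·0.97 = 10.262 lb·ft
belt 136/331 = 0.41088 → τ = 10.262·0.41088·0.96 = 4.0479 lb·ft

4.05 lb·ft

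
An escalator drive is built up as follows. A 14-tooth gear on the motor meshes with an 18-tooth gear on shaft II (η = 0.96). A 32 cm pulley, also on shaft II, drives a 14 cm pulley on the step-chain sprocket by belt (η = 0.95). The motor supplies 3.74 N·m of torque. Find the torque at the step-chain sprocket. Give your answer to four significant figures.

1.919 N·m

After the gear mesh (18/14): 3.74 × 1.2857 × 0.96 = 4.6162 N·m
After the belt (14/32): 4.6162 × 0.4375 × 0.95 = 1.9186 N·m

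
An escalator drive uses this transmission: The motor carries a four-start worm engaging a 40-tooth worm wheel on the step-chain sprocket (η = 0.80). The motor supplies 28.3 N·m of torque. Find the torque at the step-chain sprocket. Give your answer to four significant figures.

Worm: ratio = 40/4 = 10; torque at the step-chain sprocket = 28.3 × 10 × 0.80 = 226.4 N·m.

226.4 N·m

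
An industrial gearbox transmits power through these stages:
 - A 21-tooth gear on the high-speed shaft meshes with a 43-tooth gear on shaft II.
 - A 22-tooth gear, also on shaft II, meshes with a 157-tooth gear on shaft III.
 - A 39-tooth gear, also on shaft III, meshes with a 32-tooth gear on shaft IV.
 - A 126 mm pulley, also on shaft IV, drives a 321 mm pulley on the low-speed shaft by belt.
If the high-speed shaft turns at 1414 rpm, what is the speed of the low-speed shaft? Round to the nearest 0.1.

46.3 rpm

Gear mesh: ratio = 43/21 = 2.0476, so shaft II turns at 1414 / 2.0476 = 690.56 rpm.
Gear mesh: ratio = 157/22 = 7.1364, so shaft III turns at 690.56 / 7.1364 = 96.766 rpm.
Gear mesh: ratio = 32/39 = 0.82051, so shaft IV turns at 96.766 / 0.82051 = 117.93 rpm.
Belt: ratio = 321/126 = 2.5476, so the low-speed shaft turns at 117.93 / 2.5476 = 46.292 rpm.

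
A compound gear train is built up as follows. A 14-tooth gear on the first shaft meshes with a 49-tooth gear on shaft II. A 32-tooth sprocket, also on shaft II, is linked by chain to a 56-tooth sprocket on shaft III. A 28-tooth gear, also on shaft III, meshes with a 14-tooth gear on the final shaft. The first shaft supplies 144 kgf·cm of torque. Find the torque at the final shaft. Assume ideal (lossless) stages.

gear mesh 49/14 = 3.5 → τ = 144·3.5 = 504 kgf·cm
chain 56/32 = 1.75 → τ = 504·1.75 = 882 kgf·cm
gear mesh 14/28 = 0.5 → τ = 882·0.5 = 441 kgf·cm

441 kgf·cm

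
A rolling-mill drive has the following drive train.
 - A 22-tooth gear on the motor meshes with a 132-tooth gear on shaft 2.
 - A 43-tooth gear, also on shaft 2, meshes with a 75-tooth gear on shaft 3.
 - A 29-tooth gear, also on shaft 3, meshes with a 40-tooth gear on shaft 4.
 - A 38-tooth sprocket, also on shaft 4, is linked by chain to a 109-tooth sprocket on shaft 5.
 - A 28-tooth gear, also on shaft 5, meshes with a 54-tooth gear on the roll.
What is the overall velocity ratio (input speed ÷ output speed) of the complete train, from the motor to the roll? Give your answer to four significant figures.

79.85

Each stage contributes driven/driver: gear mesh 132/22 = 6, gear mesh 75/43 = 1.7442, gear mesh 40/29 = 1.3793, chain 109/38 = 2.8684, gear mesh 54/28 = 1.9286.
Overall: 6 × 1.7442 × 1.3793 × 2.8684 × 1.9286 = 79.852.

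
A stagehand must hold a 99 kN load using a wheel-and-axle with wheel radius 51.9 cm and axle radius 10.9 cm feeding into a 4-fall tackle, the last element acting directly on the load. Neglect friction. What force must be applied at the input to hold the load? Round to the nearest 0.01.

5.20 kN

Wheel-and-axle MA = R/r = 51.9/10.9 = 4.7615.
Block-and-tackle MA = number of supporting rope parts = 4.
Combined ideal MA = 4.7615 × 4 = 19.046.
Effort = load / MA = 99 / 19.046 = 5.198 kN.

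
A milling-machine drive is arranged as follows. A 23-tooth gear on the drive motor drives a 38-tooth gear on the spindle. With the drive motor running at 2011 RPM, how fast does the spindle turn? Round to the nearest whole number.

gear mesh 38/23 = 1.6522 → 2011/1.6522 = 1217.2 RPM

1217 RPM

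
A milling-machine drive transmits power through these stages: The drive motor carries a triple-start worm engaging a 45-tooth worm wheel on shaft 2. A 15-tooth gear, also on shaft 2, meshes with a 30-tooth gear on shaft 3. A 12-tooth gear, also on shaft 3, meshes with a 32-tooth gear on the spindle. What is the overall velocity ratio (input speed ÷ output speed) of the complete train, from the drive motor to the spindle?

80

Each stage contributes driven/driver: worm 45/3 = 15, gear mesh 30/15 = 2, gear mesh 32/12 = 2.6667.
Overall: 15 × 2 × 2.6667 = 80.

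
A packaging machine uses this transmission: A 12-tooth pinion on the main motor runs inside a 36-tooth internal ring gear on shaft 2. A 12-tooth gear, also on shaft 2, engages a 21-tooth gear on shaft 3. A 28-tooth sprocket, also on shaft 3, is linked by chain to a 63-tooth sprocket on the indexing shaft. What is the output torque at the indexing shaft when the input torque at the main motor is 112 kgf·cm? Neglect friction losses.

After the internal gear (36/12): 112 × 3 = 336 kgf·cm
After the gear mesh (21/12): 336 × 1.75 = 588 kgf·cm
After the chain (63/28): 588 × 2.25 = 1323 kgf·cm

1323 kgf·cm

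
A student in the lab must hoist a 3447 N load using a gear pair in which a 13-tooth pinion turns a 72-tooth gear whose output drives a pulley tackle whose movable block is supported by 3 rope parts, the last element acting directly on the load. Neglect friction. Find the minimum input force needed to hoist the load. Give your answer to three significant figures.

207 N

Gear pair MA = 72/13 = 5.5385.
Block-and-tackle MA = number of supporting rope parts = 3.
Combined ideal MA = 5.5385 × 3 = 16.615.
Effort = load / MA = 3447 / 16.615 = 207.46 N.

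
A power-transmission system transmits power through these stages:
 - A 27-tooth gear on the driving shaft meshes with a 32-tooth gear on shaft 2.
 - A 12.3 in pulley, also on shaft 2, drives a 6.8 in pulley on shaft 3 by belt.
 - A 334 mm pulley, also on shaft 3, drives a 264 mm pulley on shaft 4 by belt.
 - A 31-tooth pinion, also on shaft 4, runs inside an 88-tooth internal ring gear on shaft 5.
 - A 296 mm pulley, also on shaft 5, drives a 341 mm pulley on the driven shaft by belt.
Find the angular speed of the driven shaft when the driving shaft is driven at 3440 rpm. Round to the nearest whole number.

Gear mesh: ratio = 32/27 = 1.1852, so shaft 2 turns at 3440 / 1.1852 = 2902.5 rpm.
Belt: ratio = 6.8/12.3 = 0.55285, so shaft 3 turns at 2902.5 / 0.55285 = 5250.1 rpm.
Belt: ratio = 264/334 = 0.79042, so shaft 4 turns at 5250.1 / 0.79042 = 6642.2 rpm.
Internal gear: ratio = 88/31 = 2.8387, so shaft 5 turns at 6642.2 / 2.8387 = 2339.9 rpm.
Belt: ratio = 341/296 = 1.152, so the driven shaft turns at 2339.9 / 1.152 = 2031.1 rpm.

2031 rpm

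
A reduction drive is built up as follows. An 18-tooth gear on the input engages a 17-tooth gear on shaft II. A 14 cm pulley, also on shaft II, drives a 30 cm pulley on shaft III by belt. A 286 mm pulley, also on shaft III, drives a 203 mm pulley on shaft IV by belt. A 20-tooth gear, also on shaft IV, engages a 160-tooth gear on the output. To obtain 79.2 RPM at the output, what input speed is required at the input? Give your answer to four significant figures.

Overall ratio R = 0.94444 × 2.1429 × 0.70979 × 8 = 11.492.
Required input speed = output speed × R = 79.2 × 11.492 = 910.15 RPM.

910.2 RPM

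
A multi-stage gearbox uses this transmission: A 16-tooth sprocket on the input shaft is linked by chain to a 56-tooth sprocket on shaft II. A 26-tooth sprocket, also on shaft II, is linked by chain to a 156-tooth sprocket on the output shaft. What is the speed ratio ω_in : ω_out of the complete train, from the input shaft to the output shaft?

Each stage contributes driven/driver: chain 56/16 = 3.5, chain 156/26 = 6.
Overall: 3.5 × 6 = 21.

21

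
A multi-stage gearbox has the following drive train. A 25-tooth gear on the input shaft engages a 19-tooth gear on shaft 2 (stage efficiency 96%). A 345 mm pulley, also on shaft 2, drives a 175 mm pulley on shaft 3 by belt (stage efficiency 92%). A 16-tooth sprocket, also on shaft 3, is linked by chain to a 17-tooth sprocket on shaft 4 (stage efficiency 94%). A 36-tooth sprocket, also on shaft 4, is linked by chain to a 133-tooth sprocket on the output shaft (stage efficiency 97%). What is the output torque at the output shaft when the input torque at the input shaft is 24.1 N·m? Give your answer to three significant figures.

29.4 N·m

gear mesh 19/25 = 0.76 → τ = 24.1·0.76·0.96 = 17.583 N·m
belt 175/345 = 0.50725 → τ = 17.583·0.50725·0.92 = 8.2056 N·m
chain 17/16 = 1.0625 → τ = 8.2056·1.0625·0.94 = 8.1953 N·m
chain 133/36 = 3.6944 → τ = 8.1953·3.6944·0.97 = 29.369 N·m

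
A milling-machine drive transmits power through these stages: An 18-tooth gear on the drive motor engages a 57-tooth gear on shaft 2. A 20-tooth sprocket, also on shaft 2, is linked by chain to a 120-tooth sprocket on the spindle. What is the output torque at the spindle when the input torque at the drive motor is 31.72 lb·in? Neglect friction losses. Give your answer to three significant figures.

After the gear mesh (57/18): 31.72 × 3.1667 = 100.45 lb·in
After the chain (120/20): 100.45 × 6 = 602.68 lb·in

603 lb·in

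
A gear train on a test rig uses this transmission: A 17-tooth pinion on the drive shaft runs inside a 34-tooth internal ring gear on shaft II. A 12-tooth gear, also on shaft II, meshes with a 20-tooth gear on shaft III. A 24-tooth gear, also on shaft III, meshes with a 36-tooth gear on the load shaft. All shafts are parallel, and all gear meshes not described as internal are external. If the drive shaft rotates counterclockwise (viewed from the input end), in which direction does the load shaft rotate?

the drive shaft → shaft II: internal mesh, same direction → CCW.
shaft II → shaft III: external mesh, 1 reversal → CW.
shaft III → the load shaft: external mesh, 1 reversal → CCW.
2 reversals in total — an even number — so the load shaft turns the same way as the drive shaft.

counterclockwise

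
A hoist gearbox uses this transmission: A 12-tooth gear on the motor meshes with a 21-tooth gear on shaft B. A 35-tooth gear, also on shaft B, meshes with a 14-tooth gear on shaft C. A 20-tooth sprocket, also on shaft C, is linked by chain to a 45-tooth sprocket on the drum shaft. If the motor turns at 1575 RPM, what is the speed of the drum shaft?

1000 RPM

the motor → shaft B (gear mesh, 21/12): 1575 ÷ 1.75 = 900 RPM
shaft B → shaft C (gear mesh, 14/35): 900 ÷ 0.4 = 2250 RPM
shaft C → the drum shaft (chain, 45/20): 2250 ÷ 2.25 = 1000 RPM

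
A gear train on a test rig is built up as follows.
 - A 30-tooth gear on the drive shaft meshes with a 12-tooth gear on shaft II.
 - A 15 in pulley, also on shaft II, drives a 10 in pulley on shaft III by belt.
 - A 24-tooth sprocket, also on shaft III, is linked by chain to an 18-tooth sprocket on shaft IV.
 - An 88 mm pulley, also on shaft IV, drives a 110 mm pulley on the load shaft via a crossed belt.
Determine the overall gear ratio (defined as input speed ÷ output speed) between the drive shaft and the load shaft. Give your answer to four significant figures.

0.2500

Each stage contributes driven/driver: gear mesh 12/30 = 0.4, belt 10/15 = 0.66667, chain 18/24 = 0.75, belt 110/88 = 1.25.
Overall: 0.4 × 0.66667 × 0.75 × 1.25 = 0.25.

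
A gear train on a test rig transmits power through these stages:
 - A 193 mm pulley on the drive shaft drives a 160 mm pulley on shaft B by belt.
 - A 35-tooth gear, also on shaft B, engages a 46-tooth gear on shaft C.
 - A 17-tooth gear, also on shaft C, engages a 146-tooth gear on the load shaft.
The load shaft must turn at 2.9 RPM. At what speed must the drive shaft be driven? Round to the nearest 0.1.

27.1 RPM

Overall ratio R = 0.82902 × 1.3143 × 8.5882 = 9.3574.
Required input speed = output speed × R = 2.9 × 9.3574 = 27.137 RPM.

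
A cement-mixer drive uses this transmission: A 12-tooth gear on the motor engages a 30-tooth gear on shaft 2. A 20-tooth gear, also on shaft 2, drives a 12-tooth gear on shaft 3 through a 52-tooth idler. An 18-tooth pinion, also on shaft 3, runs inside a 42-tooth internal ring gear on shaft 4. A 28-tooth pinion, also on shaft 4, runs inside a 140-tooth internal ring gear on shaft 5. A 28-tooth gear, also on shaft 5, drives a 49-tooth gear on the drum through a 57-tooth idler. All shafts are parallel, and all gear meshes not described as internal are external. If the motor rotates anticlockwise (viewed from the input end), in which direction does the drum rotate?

clockwise

the motor → shaft 2: external mesh, 1 reversal → CW.
shaft 2 → shaft 3: driver → idler → driven is 2 external meshes, 2 reversals → CW.
shaft 3 → shaft 4: internal mesh, same direction → CW.
shaft 4 → shaft 5: internal mesh, same direction → CW.
shaft 5 → the drum: driver → idler → driven is 2 external meshes, 2 reversals → CW.
5 reversals in total — an odd number — so the drum turns opposite to the motor.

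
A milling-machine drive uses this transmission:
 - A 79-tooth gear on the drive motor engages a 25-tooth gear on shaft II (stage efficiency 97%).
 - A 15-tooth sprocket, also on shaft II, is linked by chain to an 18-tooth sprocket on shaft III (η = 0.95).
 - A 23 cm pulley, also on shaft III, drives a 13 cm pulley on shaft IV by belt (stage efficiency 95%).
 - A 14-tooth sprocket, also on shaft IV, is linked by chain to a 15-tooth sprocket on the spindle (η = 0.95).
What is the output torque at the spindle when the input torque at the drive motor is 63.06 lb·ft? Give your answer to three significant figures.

12.1 lb·ft

Gear mesh: ratio = 25/79 = 0.31646; torque at shaft II = 63.06 × 0.31646 × 0.97 = 19.357 lb·ft.
Chain: ratio = 18/15 = 1.2; torque at shaft III = 19.357 × 1.2 × 0.95 = 22.067 lb·ft.
Belt: ratio = 13/23 = 0.56522; torque at shaft IV = 22.067 × 0.56522 × 0.95 = 11.849 lb·ft.
Chain: ratio = 15/14 = 1.0714; torque at the spindle = 11.849 × 1.0714 × 0.95 = 12.061 lb·ft.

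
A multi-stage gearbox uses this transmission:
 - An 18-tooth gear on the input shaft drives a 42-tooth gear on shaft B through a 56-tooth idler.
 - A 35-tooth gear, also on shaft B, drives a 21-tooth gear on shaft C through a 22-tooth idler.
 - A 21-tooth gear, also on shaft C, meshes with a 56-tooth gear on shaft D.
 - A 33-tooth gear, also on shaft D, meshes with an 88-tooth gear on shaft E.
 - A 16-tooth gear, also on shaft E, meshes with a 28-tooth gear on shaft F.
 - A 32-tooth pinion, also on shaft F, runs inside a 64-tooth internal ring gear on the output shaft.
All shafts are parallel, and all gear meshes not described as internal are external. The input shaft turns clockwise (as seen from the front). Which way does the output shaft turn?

the input shaft → shaft B: driver → idler → driven is 2 external meshes, 2 reversals → CW.
shaft B → shaft C: driver → idler → driven is 2 external meshes, 2 reversals → CW.
shaft C → shaft D: external mesh, 1 reversal → CCW.
shaft D → shaft E: external mesh, 1 reversal → CW.
shaft E → shaft F: external mesh, 1 reversal → CCW.
shaft F → the output shaft: internal mesh, same direction → CCW.
7 reversals in total — an odd number — so the output shaft turns opposite to the input shaft.

counterclockwise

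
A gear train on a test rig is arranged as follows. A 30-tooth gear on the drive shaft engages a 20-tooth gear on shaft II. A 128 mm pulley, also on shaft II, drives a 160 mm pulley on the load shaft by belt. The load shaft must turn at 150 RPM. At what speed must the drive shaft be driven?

Overall ratio R = 0.66667 × 1.25 = 0.83333.
Required input speed = output speed × R = 150 × 0.83333 = 125 RPM.

125 RPM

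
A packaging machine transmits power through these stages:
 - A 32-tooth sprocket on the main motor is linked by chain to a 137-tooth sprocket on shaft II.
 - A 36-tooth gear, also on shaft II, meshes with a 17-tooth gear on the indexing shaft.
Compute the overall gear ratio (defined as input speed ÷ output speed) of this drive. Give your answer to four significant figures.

Each stage contributes driven/driver: chain 137/32 = 4.2812, gear mesh 17/36 = 0.47222.
Overall: 4.2812 × 0.47222 = 2.0217.

2.022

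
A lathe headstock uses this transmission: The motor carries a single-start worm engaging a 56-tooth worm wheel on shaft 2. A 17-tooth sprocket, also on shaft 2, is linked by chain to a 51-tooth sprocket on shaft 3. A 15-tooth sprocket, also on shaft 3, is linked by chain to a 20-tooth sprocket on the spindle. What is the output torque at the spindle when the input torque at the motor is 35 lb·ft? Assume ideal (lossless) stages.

After the worm (56/1): 35 × 56 = 1960 lb·ft
After the chain (51/17): 1960 × 3 = 5880 lb·ft
After the chain (20/15): 5880 × 1.3333 = 7840 lb·ft

7840 lb·ft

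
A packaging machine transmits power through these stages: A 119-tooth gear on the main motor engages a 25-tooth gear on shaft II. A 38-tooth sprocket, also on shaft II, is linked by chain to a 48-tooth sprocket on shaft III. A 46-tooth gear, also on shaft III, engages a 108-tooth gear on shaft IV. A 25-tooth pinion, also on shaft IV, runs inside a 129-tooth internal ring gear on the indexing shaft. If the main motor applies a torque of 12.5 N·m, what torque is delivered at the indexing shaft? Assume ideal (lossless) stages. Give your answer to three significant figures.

gear mesh 25/119 = 0.21008 → τ = 12.5·0.21008 = 2.6261 N·m
chain 48/38 = 1.2632 → τ = 2.6261·1.2632 = 3.3171 N·m
gear mesh 108/46 = 2.3478 → τ = 3.3171·2.3478 = 7.788 N·m
internal gear 129/25 = 5.16 → τ = 7.788·5.16 = 40.186 N·m

40.2 N·m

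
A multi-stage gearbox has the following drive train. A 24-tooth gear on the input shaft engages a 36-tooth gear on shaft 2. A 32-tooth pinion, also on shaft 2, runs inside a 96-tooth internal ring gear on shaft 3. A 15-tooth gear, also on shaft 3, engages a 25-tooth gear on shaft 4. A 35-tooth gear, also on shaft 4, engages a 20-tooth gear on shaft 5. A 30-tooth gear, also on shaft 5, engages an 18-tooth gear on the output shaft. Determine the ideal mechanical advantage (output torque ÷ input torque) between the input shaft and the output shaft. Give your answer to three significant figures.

Each stage contributes driven/driver: gear mesh 36/24 = 1.5, internal gear 96/32 = 3, gear mesh 25/15 = 1.6667, gear mesh 20/35 = 0.57143, gear mesh 18/30 = 0.6.
Overall: 1.5 × 3 × 1.6667 × 0.57143 × 0.6 = 2.5714.

2.57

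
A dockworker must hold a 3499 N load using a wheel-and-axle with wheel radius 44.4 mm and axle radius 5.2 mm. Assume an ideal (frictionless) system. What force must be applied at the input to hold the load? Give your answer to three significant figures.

410 N

Wheel-and-axle MA = R/r = 44.4/5.2 = 8.5385.
Effort = load / MA = 3499 / 8.5385 = 409.79 N.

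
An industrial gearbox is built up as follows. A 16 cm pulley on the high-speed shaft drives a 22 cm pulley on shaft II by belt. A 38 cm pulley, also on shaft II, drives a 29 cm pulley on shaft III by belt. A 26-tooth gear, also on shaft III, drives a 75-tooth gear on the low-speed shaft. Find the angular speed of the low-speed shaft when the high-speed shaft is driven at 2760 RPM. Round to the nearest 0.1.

the high-speed shaft → shaft II (belt, 22/16): 2760 ÷ 1.375 = 2007.3 RPM
shaft II → shaft III (belt, 29/38): 2007.3 ÷ 0.76316 = 2630.2 RPM
shaft III → the low-speed shaft (gear mesh, 75/26): 2630.2 ÷ 2.8846 = 911.81 RPM

911.8 RPM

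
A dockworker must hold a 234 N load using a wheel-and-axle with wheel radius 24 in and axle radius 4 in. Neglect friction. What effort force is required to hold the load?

39 N

Wheel-and-axle MA = R/r = 24/4 = 6.
Effort = load / MA = 234 / 6 = 39 N.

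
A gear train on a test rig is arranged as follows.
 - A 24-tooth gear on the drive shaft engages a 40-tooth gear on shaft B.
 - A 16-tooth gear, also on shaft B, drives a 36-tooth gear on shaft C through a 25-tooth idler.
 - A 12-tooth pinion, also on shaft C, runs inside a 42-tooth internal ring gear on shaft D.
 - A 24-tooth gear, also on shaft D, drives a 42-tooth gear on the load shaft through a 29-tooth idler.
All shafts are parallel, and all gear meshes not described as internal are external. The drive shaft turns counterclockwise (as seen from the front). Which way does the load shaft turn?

the drive shaft → shaft B: external mesh, 1 reversal → CW.
shaft B → shaft C: driver → idler → driven is 2 external meshes, 2 reversals → CW.
shaft C → shaft D: internal mesh, same direction → CW.
shaft D → the load shaft: driver → idler → driven is 2 external meshes, 2 reversals → CW.
5 reversals in total — an odd number — so the load shaft turns opposite to the drive shaft.

clockwise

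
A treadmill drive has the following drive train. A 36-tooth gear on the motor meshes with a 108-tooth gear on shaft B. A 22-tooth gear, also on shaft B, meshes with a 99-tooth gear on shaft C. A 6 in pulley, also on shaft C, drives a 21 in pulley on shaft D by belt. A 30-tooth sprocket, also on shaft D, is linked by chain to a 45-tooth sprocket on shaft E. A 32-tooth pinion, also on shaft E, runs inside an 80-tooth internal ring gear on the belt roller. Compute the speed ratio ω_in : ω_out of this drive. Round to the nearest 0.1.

Each stage contributes driven/driver: gear mesh 108/36 = 3, gear mesh 99/22 = 4.5, belt 21/6 = 3.5, chain 45/30 = 1.5, internal gear 80/32 = 2.5.
Overall: 3 × 4.5 × 3.5 × 1.5 × 2.5 = 177.19.

177.2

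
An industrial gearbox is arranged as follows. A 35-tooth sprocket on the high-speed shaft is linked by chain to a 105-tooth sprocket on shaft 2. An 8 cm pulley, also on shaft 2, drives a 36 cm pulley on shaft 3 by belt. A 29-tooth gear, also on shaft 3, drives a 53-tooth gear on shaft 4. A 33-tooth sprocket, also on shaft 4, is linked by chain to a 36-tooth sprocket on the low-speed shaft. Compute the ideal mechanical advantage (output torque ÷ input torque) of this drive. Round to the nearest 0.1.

26.9

Each stage contributes driven/driver: chain 105/35 = 3, belt 36/8 = 4.5, gear mesh 53/29 = 1.8276, chain 36/33 = 1.0909.
Overall: 3 × 4.5 × 1.8276 × 1.0909 = 26.915.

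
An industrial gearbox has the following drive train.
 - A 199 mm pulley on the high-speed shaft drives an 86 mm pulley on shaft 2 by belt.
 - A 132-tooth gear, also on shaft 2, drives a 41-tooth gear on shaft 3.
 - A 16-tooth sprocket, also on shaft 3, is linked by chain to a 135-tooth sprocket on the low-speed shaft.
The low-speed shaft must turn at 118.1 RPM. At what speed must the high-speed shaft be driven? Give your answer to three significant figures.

Overall ratio R = 0.43216 × 0.31061 × 8.4375 = 1.1326.
Required input speed = output speed × R = 118.1 × 1.1326 = 133.76 RPM.

134 RPM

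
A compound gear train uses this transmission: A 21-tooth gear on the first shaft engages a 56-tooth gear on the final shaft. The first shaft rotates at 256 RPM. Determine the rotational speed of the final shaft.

96 RPM

gear mesh 56/21 = 2.6667 → 256/2.6667 = 96 RPM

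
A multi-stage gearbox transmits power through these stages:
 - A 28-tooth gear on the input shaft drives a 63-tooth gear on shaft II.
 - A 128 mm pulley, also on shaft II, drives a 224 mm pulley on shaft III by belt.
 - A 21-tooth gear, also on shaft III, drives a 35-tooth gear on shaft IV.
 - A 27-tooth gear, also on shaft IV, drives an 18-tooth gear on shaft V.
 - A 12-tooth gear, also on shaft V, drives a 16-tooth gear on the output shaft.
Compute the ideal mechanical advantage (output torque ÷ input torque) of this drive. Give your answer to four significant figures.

Each stage contributes driven/driver: gear mesh 63/28 = 2.25, belt 224/128 = 1.75, gear mesh 35/21 = 1.6667, gear mesh 18/27 = 0.66667, gear mesh 16/12 = 1.3333.
Overall: 2.25 × 1.75 × 1.6667 × 0.66667 × 1.3333 = 5.8333.

5.833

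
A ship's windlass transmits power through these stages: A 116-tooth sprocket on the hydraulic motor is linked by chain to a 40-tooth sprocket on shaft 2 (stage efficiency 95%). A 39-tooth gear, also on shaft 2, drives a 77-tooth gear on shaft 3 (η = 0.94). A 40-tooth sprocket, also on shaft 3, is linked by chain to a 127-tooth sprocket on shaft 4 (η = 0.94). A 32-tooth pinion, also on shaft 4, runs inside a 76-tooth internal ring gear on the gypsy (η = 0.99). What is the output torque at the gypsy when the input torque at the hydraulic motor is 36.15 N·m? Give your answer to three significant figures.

154 N·m

After the chain (40/116): 36.15 × 0.34483 × 0.95 = 11.842 N·m
After the gear mesh (77/39): 11.842 × 1.9744 × 0.94 = 21.978 N·m
After the chain (127/40): 21.978 × 3.175 × 0.94 = 65.593 N·m
After the internal gear (76/32): 65.593 × 2.375 × 0.99 = 154.23 N·m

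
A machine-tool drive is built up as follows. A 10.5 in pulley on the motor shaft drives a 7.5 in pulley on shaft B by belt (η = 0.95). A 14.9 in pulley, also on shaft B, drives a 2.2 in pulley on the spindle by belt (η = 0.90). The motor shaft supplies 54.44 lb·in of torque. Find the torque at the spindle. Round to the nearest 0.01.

4.91 lb·in

Belt: ratio = 7.5/10.5 = 0.71429; torque at shaft B = 54.44 × 0.71429 × 0.95 = 36.941 lb·in.
Belt: ratio = 2.2/14.9 = 0.14765; torque at the spindle = 36.941 × 0.14765 × 0.90 = 4.909 lb·in.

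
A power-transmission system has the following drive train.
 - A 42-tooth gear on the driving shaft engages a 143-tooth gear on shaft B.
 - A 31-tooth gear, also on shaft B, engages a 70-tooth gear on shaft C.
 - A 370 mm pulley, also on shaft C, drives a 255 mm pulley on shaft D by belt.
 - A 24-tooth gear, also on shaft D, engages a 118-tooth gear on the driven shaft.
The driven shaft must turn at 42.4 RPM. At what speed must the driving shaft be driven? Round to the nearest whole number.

1105 RPM

Overall ratio R = 3.4048 × 2.2581 × 0.68919 × 4.9167 = 26.051.
Required input speed = output speed × R = 42.4 × 26.051 = 1104.6 RPM.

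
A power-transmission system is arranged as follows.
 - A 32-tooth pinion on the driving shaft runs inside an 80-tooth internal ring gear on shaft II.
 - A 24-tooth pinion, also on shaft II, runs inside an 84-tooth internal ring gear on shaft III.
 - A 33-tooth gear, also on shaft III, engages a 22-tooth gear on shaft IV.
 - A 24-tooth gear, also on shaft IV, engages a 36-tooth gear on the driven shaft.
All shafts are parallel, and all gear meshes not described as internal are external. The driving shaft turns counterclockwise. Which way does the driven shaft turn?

the driving shaft → shaft II: internal mesh, same direction → CCW.
shaft II → shaft III: internal mesh, same direction → CCW.
shaft III → shaft IV: external mesh, 1 reversal → CW.
shaft IV → the driven shaft: external mesh, 1 reversal → CCW.
2 reversals in total — an even number — so the driven shaft turns the same way as the driving shaft.

counterclockwise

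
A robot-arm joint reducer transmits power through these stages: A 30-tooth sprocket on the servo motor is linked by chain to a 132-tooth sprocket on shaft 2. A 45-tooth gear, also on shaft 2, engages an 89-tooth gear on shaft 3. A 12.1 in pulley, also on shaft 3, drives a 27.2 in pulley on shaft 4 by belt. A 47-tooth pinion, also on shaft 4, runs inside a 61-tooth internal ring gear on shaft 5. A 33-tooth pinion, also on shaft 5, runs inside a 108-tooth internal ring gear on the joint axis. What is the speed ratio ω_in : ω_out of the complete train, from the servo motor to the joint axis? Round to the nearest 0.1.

Each stage contributes driven/driver: chain 132/30 = 4.4, gear mesh 89/45 = 1.9778, belt 27.2/12.1 = 2.2479, internal gear 61/47 = 1.2979, internal gear 108/33 = 3.2727.
Overall: 4.4 × 1.9778 × 2.2479 × 1.2979 × 3.2727 = 83.091.

83.1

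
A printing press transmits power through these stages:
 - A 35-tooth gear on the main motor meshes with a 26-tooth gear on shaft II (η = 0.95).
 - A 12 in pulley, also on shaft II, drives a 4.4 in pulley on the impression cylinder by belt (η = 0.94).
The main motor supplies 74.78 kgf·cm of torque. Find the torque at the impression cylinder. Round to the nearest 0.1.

After the gear mesh (26/35): 74.78 × 0.74286 × 0.95 = 52.773 kgf·cm
After the belt (4.4/12): 52.773 × 0.36667 × 0.94 = 18.189 kgf·cm

18.2 kgf·cm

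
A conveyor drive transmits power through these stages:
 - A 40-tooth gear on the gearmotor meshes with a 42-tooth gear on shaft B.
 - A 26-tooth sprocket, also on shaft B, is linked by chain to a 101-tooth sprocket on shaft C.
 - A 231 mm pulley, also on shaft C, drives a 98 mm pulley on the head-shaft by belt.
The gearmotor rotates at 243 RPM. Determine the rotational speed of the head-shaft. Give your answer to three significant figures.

140 RPM

gear mesh 42/40 = 1.05 → 243/1.05 = 231.43 RPM
chain 101/26 = 3.8846 → 231.43/3.8846 = 59.576 RPM
belt 98/231 = 0.42424 → 59.576/0.42424 = 140.43 RPM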